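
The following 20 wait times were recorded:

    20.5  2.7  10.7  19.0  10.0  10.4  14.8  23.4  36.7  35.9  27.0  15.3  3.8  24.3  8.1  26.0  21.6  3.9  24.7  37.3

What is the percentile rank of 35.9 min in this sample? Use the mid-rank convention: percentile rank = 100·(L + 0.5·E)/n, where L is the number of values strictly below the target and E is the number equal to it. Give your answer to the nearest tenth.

87.5

Sorted: 2.7, 3.8, 3.9, 8.1, 10.0, 10.4, 10.7, 14.8, 15.3, 19.0, 20.5, 21.6, 23.4, 24.3, 24.7, 26.0, 27.0, 35.9, 36.7, 37.3.
Count below 35.9: L = 17; count equal: E = 1; n = 20.
Percentile rank = 100·(17 + 0.5·1)/20 = 100·17.5/20 = 87.5.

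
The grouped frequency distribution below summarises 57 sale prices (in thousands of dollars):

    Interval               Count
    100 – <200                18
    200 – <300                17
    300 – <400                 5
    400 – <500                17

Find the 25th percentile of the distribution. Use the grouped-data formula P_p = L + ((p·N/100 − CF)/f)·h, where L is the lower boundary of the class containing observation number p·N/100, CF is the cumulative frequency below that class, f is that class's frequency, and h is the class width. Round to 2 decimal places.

N = 57; target position k = 25/100 · 57 = 14.25.
Cumulative frequencies: 18, 35, 40, 57.
Observation 14.25 falls in the class 100 – <200.
L = 100, CF = 0, f = 18, h = 100.
P25 = 100 + ((14.25 − 0)/18)·100 = 100 + 79.1667 = 179.167.

179.17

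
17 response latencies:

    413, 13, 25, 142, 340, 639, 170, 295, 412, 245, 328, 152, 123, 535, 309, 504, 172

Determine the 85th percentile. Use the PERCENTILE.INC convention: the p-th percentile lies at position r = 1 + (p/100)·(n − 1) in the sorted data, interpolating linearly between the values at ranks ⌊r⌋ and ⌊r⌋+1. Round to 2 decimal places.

Sorted: 13, 25, 123, 142, 152, 170, 172, 245, 295, 309, 328, 340, 412, 413, 504, 535, 639.
n = 17.
r = 1 + (85/100)·(17 − 1) = 1 + 13.6 = 14.6.
Rank 14 is 413 and rank 15 is 504.
Interpolate: 413 + 0.6·(504 − 413) = 413 + 0.6·91 = 467.6.

467.60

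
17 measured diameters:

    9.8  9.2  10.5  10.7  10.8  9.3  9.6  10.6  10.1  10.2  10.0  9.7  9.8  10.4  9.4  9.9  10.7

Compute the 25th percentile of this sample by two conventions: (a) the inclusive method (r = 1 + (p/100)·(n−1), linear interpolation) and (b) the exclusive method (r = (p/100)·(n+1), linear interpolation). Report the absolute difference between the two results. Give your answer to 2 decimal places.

0.05

Sorted: 9.2, 9.3, 9.4, 9.6, 9.7, 9.8, 9.8, 9.9, 10.0, 10.1, 10.2, 10.4, 10.5, 10.6, 10.7, 10.7, 10.8.
n = 17.
(a) r = 5 → value at rank 5 = 9.7.
(b) r = 4.5; between ranks 4 (9.6) and 5 (9.7): 9.65.
|9.7 − 9.65| = 0.05.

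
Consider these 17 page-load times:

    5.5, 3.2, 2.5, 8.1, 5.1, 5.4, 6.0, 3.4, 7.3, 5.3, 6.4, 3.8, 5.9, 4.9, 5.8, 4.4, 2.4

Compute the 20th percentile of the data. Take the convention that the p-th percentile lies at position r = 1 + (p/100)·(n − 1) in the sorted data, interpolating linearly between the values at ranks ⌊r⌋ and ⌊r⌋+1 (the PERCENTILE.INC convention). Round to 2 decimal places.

3.48

Sorted: 2.4, 2.5, 3.2, 3.4, 3.8, 4.4, 4.9, 5.1, 5.3, 5.4, 5.5, 5.8, 5.9, 6.0, 6.4, 7.3, 8.1.
n = 17.
r = 1 + (20/100)·(17 − 1) = 1 + 3.2 = 4.2.
Rank 4 is 3.4 and rank 5 is 3.8.
Interpolate: 3.4 + 0.2·(3.8 − 3.4) = 3.4 + 0.2·0.4 = 3.48.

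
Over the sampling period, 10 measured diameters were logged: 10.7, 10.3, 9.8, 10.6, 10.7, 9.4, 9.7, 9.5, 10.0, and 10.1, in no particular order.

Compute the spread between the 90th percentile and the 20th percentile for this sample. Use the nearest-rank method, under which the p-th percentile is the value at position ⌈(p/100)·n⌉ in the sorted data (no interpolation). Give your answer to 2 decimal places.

1.20

Sorted: 9.4, 9.5, 9.7, 9.8, 10.0, 10.1, 10.3, 10.6, 10.7, 10.7.
n = 10.
P20: rank ⌈20/100·10⌉ = 2 → 9.5.
P90: rank ⌈90/100·10⌉ = 9 → 10.7.
Difference: 10.7 − 9.5 = 1.2.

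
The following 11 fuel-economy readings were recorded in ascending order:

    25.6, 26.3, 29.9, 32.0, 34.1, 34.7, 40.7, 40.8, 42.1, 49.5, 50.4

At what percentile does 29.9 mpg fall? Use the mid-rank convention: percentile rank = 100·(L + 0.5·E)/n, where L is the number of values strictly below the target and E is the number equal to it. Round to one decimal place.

Count below 29.9: L = 2; count equal: E = 1; n = 11.
Percentile rank = 100·(2 + 0.5·1)/11 = 100·2.5/11 = 22.73.

22.7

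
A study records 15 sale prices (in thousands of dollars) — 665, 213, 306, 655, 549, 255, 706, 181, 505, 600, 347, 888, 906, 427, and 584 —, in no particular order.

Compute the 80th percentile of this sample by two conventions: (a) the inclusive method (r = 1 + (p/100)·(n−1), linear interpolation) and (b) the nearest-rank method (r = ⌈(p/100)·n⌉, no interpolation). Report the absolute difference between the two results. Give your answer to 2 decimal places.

8.20

Sorted: 181, 213, 255, 306, 347, 427, 505, 549, 584, 600, 655, 665, 706, 888, 906.
n = 15.
(a) r = 12.2; between ranks 12 (665) and 13 (706): 673.2.
(b) the nearest-rank method: rank 12 → 665.
|673.2 − 665| = 8.2.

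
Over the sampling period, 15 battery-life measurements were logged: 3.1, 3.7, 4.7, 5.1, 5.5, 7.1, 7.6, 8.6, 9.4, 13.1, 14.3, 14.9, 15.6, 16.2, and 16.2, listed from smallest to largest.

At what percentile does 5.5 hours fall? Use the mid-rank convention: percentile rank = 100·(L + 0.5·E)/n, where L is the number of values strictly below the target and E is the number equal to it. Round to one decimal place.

Count below 5.5: L = 4; count equal: E = 1; n = 15.
Percentile rank = 100·(4 + 0.5·1)/15 = 100·4.5/15 = 30.

30.0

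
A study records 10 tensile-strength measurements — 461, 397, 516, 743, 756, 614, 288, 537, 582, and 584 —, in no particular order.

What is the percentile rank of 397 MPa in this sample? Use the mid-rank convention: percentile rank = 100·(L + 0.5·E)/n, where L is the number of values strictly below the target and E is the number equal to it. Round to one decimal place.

15.0

Sorted: 288, 397, 461, 516, 537, 582, 584, 614, 743, 756.
Count below 397: L = 1; count equal: E = 1; n = 10.
Percentile rank = 100·(1 + 0.5·1)/10 = 100·1.5/10 = 15.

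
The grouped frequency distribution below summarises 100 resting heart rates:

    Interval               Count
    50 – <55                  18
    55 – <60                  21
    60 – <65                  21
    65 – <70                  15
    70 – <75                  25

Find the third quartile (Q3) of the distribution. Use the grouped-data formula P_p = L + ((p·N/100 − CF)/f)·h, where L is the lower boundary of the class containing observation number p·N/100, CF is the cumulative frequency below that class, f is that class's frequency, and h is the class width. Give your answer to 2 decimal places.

70.00

N = 100; target position k = 75/100 · 100 = 75.
Cumulative frequencies: 18, 39, 60, 75, 100.
Observation 75 falls in the class 65 – <70.
L = 65, CF = 60, f = 15, h = 5.
P75 = 65 + ((75 − 60)/15)·5 = 65 + 5 = 70.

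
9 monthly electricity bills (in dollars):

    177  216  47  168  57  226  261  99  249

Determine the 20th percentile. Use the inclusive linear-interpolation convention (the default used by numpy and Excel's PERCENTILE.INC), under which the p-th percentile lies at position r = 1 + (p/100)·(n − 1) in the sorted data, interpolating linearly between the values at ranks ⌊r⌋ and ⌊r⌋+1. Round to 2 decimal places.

Sorted: 47, 57, 99, 168, 177, 216, 226, 249, 261.
n = 9.
r = 1 + (20/100)·(9 − 1) = 1 + 1.6 = 2.6.
Rank 2 is 57 and rank 3 is 99.
Interpolate: 57 + 0.6·(99 − 57) = 57 + 0.6·42 = 82.2.

82.20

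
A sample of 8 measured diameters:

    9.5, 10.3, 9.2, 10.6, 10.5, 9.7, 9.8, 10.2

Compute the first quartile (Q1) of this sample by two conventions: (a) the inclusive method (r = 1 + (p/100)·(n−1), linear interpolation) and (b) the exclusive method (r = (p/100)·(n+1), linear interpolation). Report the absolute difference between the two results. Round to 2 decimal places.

Sorted: 9.2, 9.5, 9.7, 9.8, 10.2, 10.3, 10.5, 10.6.
n = 8.
(a) r = 2.75; between ranks 2 (9.5) and 3 (9.7): 9.65.
(b) r = 2.25; between ranks 2 (9.5) and 3 (9.7): 9.55.
|9.65 − 9.55| = 0.1.

0.10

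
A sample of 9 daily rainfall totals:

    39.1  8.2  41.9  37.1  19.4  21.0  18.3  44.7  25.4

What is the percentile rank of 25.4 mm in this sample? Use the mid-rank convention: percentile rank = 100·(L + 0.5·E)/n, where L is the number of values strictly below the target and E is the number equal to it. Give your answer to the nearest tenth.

50.0

Sorted: 8.2, 18.3, 19.4, 21.0, 25.4, 37.1, 39.1, 41.9, 44.7.
Count below 25.4: L = 4; count equal: E = 1; n = 9.
Percentile rank = 100·(4 + 0.5·1)/9 = 100·4.5/9 = 50.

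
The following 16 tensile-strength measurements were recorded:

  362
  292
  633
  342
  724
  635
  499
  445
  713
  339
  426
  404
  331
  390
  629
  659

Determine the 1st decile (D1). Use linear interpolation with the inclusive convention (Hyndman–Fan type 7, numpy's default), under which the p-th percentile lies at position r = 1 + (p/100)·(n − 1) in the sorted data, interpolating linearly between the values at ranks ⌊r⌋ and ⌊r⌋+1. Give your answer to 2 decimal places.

335.00

Sorted: 292, 331, 339, 342, 362, 390, 404, 426, 445, 499, 629, 633, 635, 659, 713, 724.
n = 16.
r = 1 + (10/100)·(16 − 1) = 1 + 1.5 = 2.5.
Rank 2 is 331 and rank 3 is 339.
Interpolate: 331 + 0.5·(339 − 331) = 331 + 0.5·8 = 335.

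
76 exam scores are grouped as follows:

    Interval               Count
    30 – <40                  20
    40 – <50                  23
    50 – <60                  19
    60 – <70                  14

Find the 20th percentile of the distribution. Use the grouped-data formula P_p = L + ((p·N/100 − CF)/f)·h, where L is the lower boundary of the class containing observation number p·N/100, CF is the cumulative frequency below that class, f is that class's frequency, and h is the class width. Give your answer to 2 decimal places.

N = 76; target position k = 20/100 · 76 = 15.2.
Cumulative frequencies: 20, 43, 62, 76.
Observation 15.2 falls in the class 30 – <40.
L = 30, CF = 0, f = 20, h = 10.
P20 = 30 + ((15.2 − 0)/20)·10 = 30 + 7.6 = 37.6.

37.60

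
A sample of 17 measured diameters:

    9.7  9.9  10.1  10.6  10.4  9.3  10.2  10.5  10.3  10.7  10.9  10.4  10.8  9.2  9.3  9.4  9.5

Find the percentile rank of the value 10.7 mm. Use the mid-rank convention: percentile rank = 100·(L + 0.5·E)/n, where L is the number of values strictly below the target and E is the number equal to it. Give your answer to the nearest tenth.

Sorted: 9.2, 9.3, 9.3, 9.4, 9.5, 9.7, 9.9, 10.1, 10.2, 10.3, 10.4, 10.4, 10.5, 10.6, 10.7, 10.8, 10.9.
Count below 10.7: L = 14; count equal: E = 1; n = 17.
Percentile rank = 100·(14 + 0.5·1)/17 = 100·14.5/17 = 85.29.

85.3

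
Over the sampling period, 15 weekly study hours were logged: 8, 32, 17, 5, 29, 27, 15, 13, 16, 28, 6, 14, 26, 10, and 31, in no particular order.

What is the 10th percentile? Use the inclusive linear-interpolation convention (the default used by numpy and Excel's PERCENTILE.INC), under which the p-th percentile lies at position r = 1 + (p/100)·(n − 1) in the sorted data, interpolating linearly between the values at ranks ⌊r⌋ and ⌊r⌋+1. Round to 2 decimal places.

Sorted: 5, 6, 8, 10, 13, 14, 15, 16, 17, 26, 27, 28, 29, 31, 32.
n = 15.
r = 1 + (10/100)·(15 − 1) = 1 + 1.4 = 2.4.
Rank 2 is 6 and rank 3 is 8.
Interpolate: 6 + 0.4·(8 − 6) = 6 + 0.4·2 = 6.8.

6.80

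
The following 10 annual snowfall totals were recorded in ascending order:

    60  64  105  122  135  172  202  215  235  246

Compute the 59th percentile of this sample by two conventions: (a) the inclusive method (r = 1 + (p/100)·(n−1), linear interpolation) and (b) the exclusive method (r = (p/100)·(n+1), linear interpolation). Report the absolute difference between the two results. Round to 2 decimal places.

n = 10.
(a) r = 6.31; between ranks 6 (172) and 7 (202): 181.3.
(b) r = 6.49; between ranks 6 (172) and 7 (202): 186.7.
|181.3 − 186.7| = 5.4.

5.40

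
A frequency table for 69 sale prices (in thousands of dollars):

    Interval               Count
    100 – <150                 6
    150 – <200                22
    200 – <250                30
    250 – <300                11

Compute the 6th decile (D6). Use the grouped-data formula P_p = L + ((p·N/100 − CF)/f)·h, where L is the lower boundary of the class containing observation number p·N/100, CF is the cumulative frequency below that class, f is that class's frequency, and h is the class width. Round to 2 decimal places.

222.33

N = 69; target position k = 60/100 · 69 = 41.4.
Cumulative frequencies: 6, 28, 58, 69.
Observation 41.4 falls in the class 200 – <250.
L = 200, CF = 28, f = 30, h = 50.
P60 = 200 + ((41.4 − 28)/30)·50 = 200 + 22.3333 = 222.333.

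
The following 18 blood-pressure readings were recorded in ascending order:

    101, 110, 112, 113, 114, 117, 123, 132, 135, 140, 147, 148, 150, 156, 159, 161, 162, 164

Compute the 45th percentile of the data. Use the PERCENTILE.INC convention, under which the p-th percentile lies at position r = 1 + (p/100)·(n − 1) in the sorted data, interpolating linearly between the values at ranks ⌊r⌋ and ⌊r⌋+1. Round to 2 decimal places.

n = 18.
r = 1 + (45/100)·(18 − 1) = 1 + 7.65 = 8.65.
Rank 8 is 132 and rank 9 is 135.
Interpolate: 132 + 0.65·(135 − 132) = 132 + 0.65·3 = 133.95.

133.95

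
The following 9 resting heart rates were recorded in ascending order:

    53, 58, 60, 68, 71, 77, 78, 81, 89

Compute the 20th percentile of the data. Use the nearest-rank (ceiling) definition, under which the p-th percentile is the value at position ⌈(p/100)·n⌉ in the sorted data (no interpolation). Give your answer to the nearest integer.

n = 9.
Position = ⌈20/100 · 9⌉ = ⌈1.8⌉ = 2.
The value at rank 2 is 58.

58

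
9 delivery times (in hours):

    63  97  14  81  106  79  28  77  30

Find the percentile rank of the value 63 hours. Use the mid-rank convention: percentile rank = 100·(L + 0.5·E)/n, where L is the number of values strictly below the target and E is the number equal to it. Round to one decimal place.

Sorted: 14, 28, 30, 63, 77, 79, 81, 97, 106.
Count below 63: L = 3; count equal: E = 1; n = 9.
Percentile rank = 100·(3 + 0.5·1)/9 = 100·3.5/9 = 38.89.

38.9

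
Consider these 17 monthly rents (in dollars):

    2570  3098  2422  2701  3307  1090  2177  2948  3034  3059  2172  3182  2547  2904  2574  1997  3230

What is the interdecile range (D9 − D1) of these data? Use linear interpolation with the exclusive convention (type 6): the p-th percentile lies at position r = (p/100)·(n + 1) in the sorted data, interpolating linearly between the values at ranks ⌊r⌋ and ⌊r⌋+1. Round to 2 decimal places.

Sorted: 1090, 1997, 2172, 2177, 2422, 2547, 2570, 2574, 2701, 2904, 2948, 3034, 3059, 3098, 3182, 3230, 3307.
n = 17.
P10: r = 1.8; ranks 1–2 are 1090, 1997; interpolating gives 1815.6.
P90: r = 16.2; ranks 16–17 are 3230, 3307; interpolating gives 3245.4.
Difference: 3245.4 − 1815.6 = 1429.8.

1429.80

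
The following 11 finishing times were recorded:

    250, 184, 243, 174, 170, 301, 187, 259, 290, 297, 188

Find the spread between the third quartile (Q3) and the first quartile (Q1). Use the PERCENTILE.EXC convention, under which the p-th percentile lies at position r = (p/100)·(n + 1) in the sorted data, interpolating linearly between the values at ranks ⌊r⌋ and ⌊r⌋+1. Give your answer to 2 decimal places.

Sorted: 170, 174, 184, 187, 188, 243, 250, 259, 290, 297, 301.
n = 11.
P25: r = 3 (integer) → 184.
P75: r = 9 (integer) → 290.
Difference: 290 − 184 = 106.

106.00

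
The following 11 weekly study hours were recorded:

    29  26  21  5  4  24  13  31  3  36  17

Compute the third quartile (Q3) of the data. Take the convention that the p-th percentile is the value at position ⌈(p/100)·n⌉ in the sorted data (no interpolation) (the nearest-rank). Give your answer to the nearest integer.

29

Sorted: 3, 4, 5, 13, 17, 21, 24, 26, 29, 31, 36.
n = 11.
Position = ⌈75/100 · 11⌉ = ⌈8.25⌉ = 9.
The value at rank 9 is 29.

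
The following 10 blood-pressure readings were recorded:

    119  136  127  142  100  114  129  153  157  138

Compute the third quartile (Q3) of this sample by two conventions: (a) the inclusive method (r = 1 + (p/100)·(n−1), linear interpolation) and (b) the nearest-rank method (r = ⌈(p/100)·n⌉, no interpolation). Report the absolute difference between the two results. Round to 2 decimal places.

1.00

Sorted: 100, 114, 119, 127, 129, 136, 138, 142, 153, 157.
n = 10.
(a) r = 7.75; between ranks 7 (138) and 8 (142): 141.
(b) the nearest-rank method: rank 8 → 142.
|141 − 142| = 1.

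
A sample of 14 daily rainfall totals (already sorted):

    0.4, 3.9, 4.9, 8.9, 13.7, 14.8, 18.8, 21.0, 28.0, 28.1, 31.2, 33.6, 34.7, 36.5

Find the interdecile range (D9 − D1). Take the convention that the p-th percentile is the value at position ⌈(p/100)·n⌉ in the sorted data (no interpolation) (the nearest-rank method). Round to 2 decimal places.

30.80

n = 14.
P10: rank ⌈10/100·14⌉ = 2 → 3.9.
P90: rank ⌈90/100·14⌉ = 13 → 34.7.
Difference: 34.7 − 3.9 = 30.8.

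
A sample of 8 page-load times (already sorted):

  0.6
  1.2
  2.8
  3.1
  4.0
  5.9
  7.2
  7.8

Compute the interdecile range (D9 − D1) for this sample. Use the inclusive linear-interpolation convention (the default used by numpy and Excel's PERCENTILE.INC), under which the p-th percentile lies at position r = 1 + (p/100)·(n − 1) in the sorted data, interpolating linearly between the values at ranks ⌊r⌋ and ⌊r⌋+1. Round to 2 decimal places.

n = 8.
P10: r = 1.7; ranks 1–2 are 0.6, 1.2; interpolating gives 1.02.
P90: r = 7.3; ranks 7–8 are 7.2, 7.8; interpolating gives 7.38.
Difference: 7.38 − 1.02 = 6.36.

6.36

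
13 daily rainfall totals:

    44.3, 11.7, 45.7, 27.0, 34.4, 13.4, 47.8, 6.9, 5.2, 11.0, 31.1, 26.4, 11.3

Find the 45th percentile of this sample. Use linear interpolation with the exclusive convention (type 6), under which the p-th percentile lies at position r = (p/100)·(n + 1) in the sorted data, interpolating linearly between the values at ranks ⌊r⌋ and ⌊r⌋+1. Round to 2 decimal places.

Sorted: 5.2, 6.9, 11.0, 11.3, 11.7, 13.4, 26.4, 27.0, 31.1, 34.4, 44.3, 45.7, 47.8.
n = 13.
r = (45/100)·(13 + 1) = 6.3.
Rank 6 is 13.4 and rank 7 is 26.4.
Interpolate: 13.4 + 0.3·(26.4 − 13.4) = 13.4 + 0.3·13 = 17.3.

17.30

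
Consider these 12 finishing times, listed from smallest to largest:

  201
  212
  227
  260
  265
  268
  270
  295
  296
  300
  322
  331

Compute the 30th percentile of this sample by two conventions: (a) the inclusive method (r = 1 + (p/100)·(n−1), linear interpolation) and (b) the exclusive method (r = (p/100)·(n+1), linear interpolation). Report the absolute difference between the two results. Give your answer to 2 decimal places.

4.80

n = 12.
(a) r = 4.3; between ranks 4 (260) and 5 (265): 261.5.
(b) r = 3.9; between ranks 3 (227) and 4 (260): 256.7.
|261.5 − 256.7| = 4.8.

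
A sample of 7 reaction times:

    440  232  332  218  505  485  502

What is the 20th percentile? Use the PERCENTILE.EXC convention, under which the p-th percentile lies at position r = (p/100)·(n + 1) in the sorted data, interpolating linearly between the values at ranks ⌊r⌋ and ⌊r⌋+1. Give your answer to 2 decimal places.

Sorted: 218, 232, 332, 440, 485, 502, 505.
n = 7.
r = (20/100)·(7 + 1) = 1.6.
Rank 1 is 218 and rank 2 is 232.
Interpolate: 218 + 0.6·(232 − 218) = 218 + 0.6·14 = 226.4.

226.40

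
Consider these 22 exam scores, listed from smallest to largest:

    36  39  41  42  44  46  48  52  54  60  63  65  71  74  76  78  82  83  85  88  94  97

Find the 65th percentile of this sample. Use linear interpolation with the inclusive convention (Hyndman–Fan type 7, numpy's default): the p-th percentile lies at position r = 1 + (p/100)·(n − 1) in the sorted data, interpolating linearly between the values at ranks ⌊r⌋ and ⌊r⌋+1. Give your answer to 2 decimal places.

75.30

n = 22.
r = 1 + (65/100)·(22 − 1) = 1 + 13.65 = 14.65.
Rank 14 is 74 and rank 15 is 76.
Interpolate: 74 + 0.65·(76 − 74) = 74 + 0.65·2 = 75.3.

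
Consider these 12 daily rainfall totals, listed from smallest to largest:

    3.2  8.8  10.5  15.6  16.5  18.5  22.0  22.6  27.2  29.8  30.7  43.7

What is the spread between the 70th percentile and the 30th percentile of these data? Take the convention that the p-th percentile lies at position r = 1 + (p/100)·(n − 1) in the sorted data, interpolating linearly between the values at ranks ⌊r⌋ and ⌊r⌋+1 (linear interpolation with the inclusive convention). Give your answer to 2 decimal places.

n = 12.
P30: r = 4.3; ranks 4–5 are 15.6, 16.5; interpolating gives 15.87.
P70: r = 8.7; ranks 8–9 are 22.6, 27.2; interpolating gives 25.82.
Difference: 25.82 − 15.87 = 9.95.

9.95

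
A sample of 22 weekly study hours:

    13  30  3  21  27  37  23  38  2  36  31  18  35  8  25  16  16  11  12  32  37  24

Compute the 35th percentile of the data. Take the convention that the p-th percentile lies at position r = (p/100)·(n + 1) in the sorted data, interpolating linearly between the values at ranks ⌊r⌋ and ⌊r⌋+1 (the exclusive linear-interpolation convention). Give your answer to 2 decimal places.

16.10

Sorted: 2, 3, 8, 11, 12, 13, 16, 16, 18, 21, 23, 24, 25, 27, 30, 31, 32, 35, 36, 37, 37, 38.
n = 22.
r = (35/100)·(22 + 1) = 8.05.
Rank 8 is 16 and rank 9 is 18.
Interpolate: 16 + 0.05·(18 − 16) = 16 + 0.05·2 = 16.1.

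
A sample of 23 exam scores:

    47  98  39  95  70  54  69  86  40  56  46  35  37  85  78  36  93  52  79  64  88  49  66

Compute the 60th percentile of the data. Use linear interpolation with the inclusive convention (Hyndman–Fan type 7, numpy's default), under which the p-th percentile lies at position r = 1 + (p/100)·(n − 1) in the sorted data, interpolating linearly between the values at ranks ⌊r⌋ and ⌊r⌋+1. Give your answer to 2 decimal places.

69.20

Sorted: 35, 36, 37, 39, 40, 46, 47, 49, 52, 54, 56, 64, 66, 69, 70, 78, 79, 85, 86, 88, 93, 95, 98.
n = 23.
r = 1 + (60/100)·(23 − 1) = 1 + 13.2 = 14.2.
Rank 14 is 69 and rank 15 is 70.
Interpolate: 69 + 0.2·(70 − 69) = 69 + 0.2·1 = 69.2.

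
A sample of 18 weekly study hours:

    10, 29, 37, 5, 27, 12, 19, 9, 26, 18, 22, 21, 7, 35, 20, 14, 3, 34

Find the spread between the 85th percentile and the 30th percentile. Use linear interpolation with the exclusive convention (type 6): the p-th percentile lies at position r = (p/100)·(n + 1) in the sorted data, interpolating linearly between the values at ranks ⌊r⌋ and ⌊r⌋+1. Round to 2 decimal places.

Sorted: 3, 5, 7, 9, 10, 12, 14, 18, 19, 20, 21, 22, 26, 27, 29, 34, 35, 37.
n = 18.
P30: r = 5.7; ranks 5–6 are 10, 12; interpolating gives 11.4.
P85: r = 16.15; ranks 16–17 are 34, 35; interpolating gives 34.15.
Difference: 34.15 − 11.4 = 22.75.

22.75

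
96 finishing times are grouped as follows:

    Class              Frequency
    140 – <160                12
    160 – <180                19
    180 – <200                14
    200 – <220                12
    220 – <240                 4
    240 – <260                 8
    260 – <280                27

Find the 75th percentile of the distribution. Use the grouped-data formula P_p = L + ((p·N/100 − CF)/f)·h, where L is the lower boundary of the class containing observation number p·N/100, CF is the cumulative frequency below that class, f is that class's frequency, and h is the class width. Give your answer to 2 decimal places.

N = 96; target position k = 75/100 · 96 = 72.
Cumulative frequencies: 12, 31, 45, 57, 61, 69, 96.
Observation 72 falls in the class 260 – <280.
L = 260, CF = 69, f = 27, h = 20.
P75 = 260 + ((72 − 69)/27)·20 = 260 + 2.22222 = 262.222.

262.22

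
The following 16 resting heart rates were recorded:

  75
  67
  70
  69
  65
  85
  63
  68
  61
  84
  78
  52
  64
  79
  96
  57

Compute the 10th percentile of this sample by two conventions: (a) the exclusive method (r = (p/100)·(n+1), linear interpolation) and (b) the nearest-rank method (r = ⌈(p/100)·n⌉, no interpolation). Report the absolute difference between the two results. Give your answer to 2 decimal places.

Sorted: 52, 57, 61, 63, 64, 65, 67, 68, 69, 70, 75, 78, 79, 84, 85, 96.
n = 16.
(a) r = 1.7; between ranks 1 (52) and 2 (57): 55.5.
(b) the nearest-rank method: rank 2 → 57.
|55.5 − 57| = 1.5.

1.50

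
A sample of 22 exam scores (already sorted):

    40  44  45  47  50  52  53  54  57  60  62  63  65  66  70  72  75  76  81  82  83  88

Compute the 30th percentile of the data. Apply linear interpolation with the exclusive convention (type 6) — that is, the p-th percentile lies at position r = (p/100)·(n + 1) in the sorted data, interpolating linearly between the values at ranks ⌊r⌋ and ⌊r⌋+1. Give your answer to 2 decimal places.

n = 22.
r = (30/100)·(22 + 1) = 6.9.
Rank 6 is 52 and rank 7 is 53.
Interpolate: 52 + 0.9·(53 − 52) = 52 + 0.9·1 = 52.9.

52.90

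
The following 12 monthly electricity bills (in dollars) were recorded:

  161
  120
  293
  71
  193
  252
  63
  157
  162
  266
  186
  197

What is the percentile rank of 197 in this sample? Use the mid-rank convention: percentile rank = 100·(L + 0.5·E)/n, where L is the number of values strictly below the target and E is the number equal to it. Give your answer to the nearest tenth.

Sorted: 63, 71, 120, 157, 161, 162, 186, 193, 197, 252, 266, 293.
Count below 197: L = 8; count equal: E = 1; n = 12.
Percentile rank = 100·(8 + 0.5·1)/12 = 100·8.5/12 = 70.83.

70.8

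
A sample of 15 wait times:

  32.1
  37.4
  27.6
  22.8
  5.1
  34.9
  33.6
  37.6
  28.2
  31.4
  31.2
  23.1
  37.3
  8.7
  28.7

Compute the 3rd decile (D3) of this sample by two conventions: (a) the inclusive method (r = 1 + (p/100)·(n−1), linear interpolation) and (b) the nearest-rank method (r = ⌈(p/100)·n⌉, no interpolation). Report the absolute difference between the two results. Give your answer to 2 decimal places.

Sorted: 5.1, 8.7, 22.8, 23.1, 27.6, 28.2, 28.7, 31.2, 31.4, 32.1, 33.6, 34.9, 37.3, 37.4, 37.6.
n = 15.
(a) r = 5.2; between ranks 5 (27.6) and 6 (28.2): 27.72.
(b) the nearest-rank method: rank 5 → 27.6.
|27.72 − 27.6| = 0.12.

0.12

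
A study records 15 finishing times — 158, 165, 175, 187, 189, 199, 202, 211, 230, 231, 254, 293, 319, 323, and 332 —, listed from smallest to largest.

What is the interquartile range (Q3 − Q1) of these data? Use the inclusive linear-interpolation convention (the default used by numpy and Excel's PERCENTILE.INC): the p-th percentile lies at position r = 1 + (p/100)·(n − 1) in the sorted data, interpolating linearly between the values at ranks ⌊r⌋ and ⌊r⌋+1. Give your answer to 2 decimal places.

n = 15.
P25: r = 4.5; ranks 4–5 are 187, 189; interpolating gives 188.
P75: r = 11.5; ranks 11–12 are 254, 293; interpolating gives 273.5.
Difference: 273.5 − 188 = 85.5.

85.50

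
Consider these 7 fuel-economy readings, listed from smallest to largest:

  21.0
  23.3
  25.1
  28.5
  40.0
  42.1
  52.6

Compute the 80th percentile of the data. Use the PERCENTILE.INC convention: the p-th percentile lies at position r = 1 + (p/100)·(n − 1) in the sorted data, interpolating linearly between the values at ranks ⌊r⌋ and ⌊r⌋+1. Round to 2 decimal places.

n = 7.
r = 1 + (80/100)·(7 − 1) = 1 + 4.8 = 5.8.
Rank 5 is 40.0 and rank 6 is 42.1.
Interpolate: 40.0 + 0.8·(42.1 − 40.0) = 40.0 + 0.8·2.1 = 41.68.

41.68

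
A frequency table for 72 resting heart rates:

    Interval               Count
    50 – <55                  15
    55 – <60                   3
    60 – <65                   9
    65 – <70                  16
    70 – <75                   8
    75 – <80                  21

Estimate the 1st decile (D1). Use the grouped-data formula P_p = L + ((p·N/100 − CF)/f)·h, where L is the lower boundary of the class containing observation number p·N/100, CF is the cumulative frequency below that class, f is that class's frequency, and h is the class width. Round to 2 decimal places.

N = 72; target position k = 10/100 · 72 = 7.2.
Cumulative frequencies: 15, 18, 27, 43, 51, 72.
Observation 7.2 falls in the class 50 – <55.
L = 50, CF = 0, f = 15, h = 5.
P10 = 50 + ((7.2 − 0)/15)·5 = 50 + 2.4 = 52.4.

52.40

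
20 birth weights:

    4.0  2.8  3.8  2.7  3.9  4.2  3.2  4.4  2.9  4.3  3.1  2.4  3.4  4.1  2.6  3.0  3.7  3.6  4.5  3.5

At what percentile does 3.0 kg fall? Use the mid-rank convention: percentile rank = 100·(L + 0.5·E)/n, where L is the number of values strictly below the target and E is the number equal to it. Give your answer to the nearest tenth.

27.5

Sorted: 2.4, 2.6, 2.7, 2.8, 2.9, 3.0, 3.1, 3.2, 3.4, 3.5, 3.6, 3.7, 3.8, 3.9, 4.0, 4.1, 4.2, 4.3, 4.4, 4.5.
Count below 3.0: L = 5; count equal: E = 1; n = 20.
Percentile rank = 100·(5 + 0.5·1)/20 = 100·5.5/20 = 27.5.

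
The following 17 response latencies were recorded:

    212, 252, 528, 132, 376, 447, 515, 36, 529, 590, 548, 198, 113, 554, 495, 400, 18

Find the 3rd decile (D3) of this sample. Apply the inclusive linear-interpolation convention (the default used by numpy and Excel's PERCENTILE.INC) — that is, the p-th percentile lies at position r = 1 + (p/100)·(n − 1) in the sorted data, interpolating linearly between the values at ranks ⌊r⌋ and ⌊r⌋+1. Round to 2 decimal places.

209.20

Sorted: 18, 36, 113, 132, 198, 212, 252, 376, 400, 447, 495, 515, 528, 529, 548, 554, 590.
n = 17.
r = 1 + (30/100)·(17 − 1) = 1 + 4.8 = 5.8.
Rank 5 is 198 and rank 6 is 212.
Interpolate: 198 + 0.8·(212 − 198) = 198 + 0.8·14 = 209.2.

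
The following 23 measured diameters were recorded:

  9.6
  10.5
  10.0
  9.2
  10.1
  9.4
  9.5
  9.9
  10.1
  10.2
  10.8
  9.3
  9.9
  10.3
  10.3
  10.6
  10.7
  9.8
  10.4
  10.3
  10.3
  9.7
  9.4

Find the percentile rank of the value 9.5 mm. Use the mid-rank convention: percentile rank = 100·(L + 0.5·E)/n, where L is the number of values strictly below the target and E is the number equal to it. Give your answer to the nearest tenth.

Sorted: 9.2, 9.3, 9.4, 9.4, 9.5, 9.6, 9.7, 9.8, 9.9, 9.9, 10.0, 10.1, 10.1, 10.2, 10.3, 10.3, 10.3, 10.3, 10.4, 10.5, 10.6, 10.7, 10.8.
Count below 9.5: L = 4; count equal: E = 1; n = 23.
Percentile rank = 100·(4 + 0.5·1)/23 = 100·4.5/23 = 19.57.

19.6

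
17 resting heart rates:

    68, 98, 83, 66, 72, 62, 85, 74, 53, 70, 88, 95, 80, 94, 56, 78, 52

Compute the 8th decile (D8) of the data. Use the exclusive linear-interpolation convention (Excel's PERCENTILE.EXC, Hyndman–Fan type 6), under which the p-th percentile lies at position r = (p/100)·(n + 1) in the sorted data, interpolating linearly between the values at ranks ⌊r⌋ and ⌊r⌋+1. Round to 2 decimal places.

90.40

Sorted: 52, 53, 56, 62, 66, 68, 70, 72, 74, 78, 80, 83, 85, 88, 94, 95, 98.
n = 17.
r = (80/100)·(17 + 1) = 14.4.
Rank 14 is 88 and rank 15 is 94.
Interpolate: 88 + 0.4·(94 − 88) = 88 + 0.4·6 = 90.4.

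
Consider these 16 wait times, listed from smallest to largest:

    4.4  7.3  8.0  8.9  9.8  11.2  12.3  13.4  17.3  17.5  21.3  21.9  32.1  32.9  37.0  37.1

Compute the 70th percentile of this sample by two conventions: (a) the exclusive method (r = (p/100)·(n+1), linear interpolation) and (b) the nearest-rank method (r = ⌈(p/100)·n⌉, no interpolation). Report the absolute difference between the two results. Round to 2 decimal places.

n = 16.
(a) r = 11.9; between ranks 11 (21.3) and 12 (21.9): 21.84.
(b) the nearest-rank method: rank 12 → 21.9.
|21.84 − 21.9| = 0.06.

0.06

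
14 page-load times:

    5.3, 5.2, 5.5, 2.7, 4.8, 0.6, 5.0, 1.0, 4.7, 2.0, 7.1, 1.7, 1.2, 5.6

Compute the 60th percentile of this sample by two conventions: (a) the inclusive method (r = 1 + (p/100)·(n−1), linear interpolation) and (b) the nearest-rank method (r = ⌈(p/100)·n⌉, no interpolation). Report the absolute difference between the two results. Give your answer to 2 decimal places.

0.04

Sorted: 0.6, 1.0, 1.2, 1.7, 2.0, 2.7, 4.7, 4.8, 5.0, 5.2, 5.3, 5.5, 5.6, 7.1.
n = 14.
(a) r = 8.8; between ranks 8 (4.8) and 9 (5.0): 4.96.
(b) the nearest-rank method: rank 9 → 5.
|4.96 − 5| = 0.04.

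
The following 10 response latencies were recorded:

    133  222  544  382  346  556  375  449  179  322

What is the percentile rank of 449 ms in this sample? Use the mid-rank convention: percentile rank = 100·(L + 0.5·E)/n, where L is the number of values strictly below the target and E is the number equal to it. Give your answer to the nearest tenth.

75.0

Sorted: 133, 179, 222, 322, 346, 375, 382, 449, 544, 556.
Count below 449: L = 7; count equal: E = 1; n = 10.
Percentile rank = 100·(7 + 0.5·1)/10 = 100·7.5/10 = 75.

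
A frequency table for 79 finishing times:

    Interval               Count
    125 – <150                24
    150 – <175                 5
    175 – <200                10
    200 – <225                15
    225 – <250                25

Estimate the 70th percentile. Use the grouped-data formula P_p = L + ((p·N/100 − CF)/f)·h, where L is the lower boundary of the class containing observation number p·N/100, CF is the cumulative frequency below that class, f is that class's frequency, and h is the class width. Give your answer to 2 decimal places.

226.30

N = 79; target position k = 70/100 · 79 = 55.3.
Cumulative frequencies: 24, 29, 39, 54, 79.
Observation 55.3 falls in the class 225 – <250.
L = 225, CF = 54, f = 25, h = 25.
P70 = 225 + ((55.3 − 54)/25)·25 = 225 + 1.3 = 226.3.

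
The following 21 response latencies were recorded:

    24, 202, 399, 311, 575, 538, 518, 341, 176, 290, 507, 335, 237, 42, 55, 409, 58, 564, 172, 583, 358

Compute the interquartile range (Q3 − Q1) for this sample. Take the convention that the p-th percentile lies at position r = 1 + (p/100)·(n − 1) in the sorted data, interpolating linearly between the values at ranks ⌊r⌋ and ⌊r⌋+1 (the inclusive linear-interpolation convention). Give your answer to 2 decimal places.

Sorted: 24, 42, 55, 58, 172, 176, 202, 237, 290, 311, 335, 341, 358, 399, 409, 507, 518, 538, 564, 575, 583.
n = 21.
P25: r = 6 (integer) → 176.
P75: r = 16 (integer) → 507.
Difference: 507 − 176 = 331.

331.00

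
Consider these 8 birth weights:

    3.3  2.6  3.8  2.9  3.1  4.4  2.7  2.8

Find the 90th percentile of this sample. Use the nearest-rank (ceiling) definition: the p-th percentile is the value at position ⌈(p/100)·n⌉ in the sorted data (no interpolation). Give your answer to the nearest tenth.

4.4

Sorted: 2.6, 2.7, 2.8, 2.9, 3.1, 3.3, 3.8, 4.4.
n = 8.
Position = ⌈90/100 · 8⌉ = ⌈7.2⌉ = 8.
The value at rank 8 is 4.4.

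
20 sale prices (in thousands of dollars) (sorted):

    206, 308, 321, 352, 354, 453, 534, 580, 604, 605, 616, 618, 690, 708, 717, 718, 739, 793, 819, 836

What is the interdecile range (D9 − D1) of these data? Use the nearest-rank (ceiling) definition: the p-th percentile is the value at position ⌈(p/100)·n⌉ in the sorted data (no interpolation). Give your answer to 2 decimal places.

n = 20.
P10: rank ⌈10/100·20⌉ = 2 → 308.
P90: rank ⌈90/100·20⌉ = 18 → 793.
Difference: 793 − 308 = 485.

485.00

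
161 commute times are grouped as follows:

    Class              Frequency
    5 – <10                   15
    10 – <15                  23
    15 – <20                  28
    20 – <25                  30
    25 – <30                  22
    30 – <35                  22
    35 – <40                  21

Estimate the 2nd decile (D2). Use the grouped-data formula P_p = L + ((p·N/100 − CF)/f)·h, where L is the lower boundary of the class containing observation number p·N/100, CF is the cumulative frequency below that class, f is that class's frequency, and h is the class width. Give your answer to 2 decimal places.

13.74

N = 161; target position k = 20/100 · 161 = 32.2.
Cumulative frequencies: 15, 38, 66, 96, 118, 140, 161.
Observation 32.2 falls in the class 10 – <15.
L = 10, CF = 15, f = 23, h = 5.
P20 = 10 + ((32.2 − 15)/23)·5 = 10 + 3.73913 = 13.7391.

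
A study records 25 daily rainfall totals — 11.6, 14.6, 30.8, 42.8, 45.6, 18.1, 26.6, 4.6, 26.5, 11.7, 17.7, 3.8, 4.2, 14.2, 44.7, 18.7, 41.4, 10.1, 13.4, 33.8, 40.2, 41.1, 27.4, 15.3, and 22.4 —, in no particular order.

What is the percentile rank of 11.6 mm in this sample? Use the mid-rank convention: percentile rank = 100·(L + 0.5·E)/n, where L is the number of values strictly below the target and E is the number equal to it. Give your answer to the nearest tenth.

Sorted: 3.8, 4.2, 4.6, 10.1, 11.6, 11.7, 13.4, 14.2, 14.6, 15.3, 17.7, 18.1, 18.7, 22.4, 26.5, 26.6, 27.4, 30.8, 33.8, 40.2, 41.1, 41.4, 42.8, 44.7, 45.6.
Count below 11.6: L = 4; count equal: E = 1; n = 25.
Percentile rank = 100·(4 + 0.5·1)/25 = 100·4.5/25 = 18.

18.0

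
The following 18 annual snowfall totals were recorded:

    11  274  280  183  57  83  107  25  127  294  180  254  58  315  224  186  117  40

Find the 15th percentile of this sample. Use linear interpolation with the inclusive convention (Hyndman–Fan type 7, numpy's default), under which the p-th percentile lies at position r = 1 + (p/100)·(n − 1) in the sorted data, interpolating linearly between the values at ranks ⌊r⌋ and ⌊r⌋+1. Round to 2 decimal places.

49.35

Sorted: 11, 25, 40, 57, 58, 83, 107, 117, 127, 180, 183, 186, 224, 254, 274, 280, 294, 315.
n = 18.
r = 1 + (15/100)·(18 − 1) = 1 + 2.55 = 3.55.
Rank 3 is 40 and rank 4 is 57.
Interpolate: 40 + 0.55·(57 − 40) = 40 + 0.55·17 = 49.35.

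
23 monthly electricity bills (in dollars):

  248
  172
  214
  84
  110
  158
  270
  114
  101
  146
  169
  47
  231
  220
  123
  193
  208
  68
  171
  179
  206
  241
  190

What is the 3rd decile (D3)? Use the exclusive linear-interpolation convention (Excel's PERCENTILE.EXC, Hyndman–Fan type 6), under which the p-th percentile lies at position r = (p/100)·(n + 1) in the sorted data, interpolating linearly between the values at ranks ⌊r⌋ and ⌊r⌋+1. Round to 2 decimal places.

Sorted: 47, 68, 84, 101, 110, 114, 123, 146, 158, 169, 171, 172, 179, 190, 193, 206, 208, 214, 220, 231, 241, 248, 270.
n = 23.
r = (30/100)·(23 + 1) = 7.2.
Rank 7 is 123 and rank 8 is 146.
Interpolate: 123 + 0.2·(146 − 123) = 123 + 0.2·23 = 127.6.

127.60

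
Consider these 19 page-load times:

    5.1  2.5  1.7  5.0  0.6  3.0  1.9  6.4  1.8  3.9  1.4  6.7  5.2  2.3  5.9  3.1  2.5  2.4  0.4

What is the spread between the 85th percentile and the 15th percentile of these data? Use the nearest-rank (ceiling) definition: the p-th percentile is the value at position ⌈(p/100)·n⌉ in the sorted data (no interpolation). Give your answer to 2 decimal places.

Sorted: 0.4, 0.6, 1.4, 1.7, 1.8, 1.9, 2.3, 2.4, 2.5, 2.5, 3.0, 3.1, 3.9, 5.0, 5.1, 5.2, 5.9, 6.4, 6.7.
n = 19.
P15: rank ⌈15/100·19⌉ = 3 → 1.4.
P85: rank ⌈85/100·19⌉ = 17 → 5.9.
Difference: 5.9 − 1.4 = 4.5.

4.50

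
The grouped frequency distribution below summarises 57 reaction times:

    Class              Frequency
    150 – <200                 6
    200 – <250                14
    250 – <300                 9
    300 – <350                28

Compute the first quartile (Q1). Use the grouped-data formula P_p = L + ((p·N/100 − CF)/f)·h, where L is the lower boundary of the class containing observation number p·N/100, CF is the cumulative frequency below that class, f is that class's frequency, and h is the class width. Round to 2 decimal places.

229.46

N = 57; target position k = 25/100 · 57 = 14.25.
Cumulative frequencies: 6, 20, 29, 57.
Observation 14.25 falls in the class 200 – <250.
L = 200, CF = 6, f = 14, h = 50.
P25 = 200 + ((14.25 − 6)/14)·50 = 200 + 29.4643 = 229.464.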